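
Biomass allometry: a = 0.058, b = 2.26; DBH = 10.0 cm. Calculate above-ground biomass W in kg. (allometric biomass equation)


Formula: W = a * DBH^b  (allometric power law)
DBH^b = 10.0^2.26 = 181.9701
W = 0.058 * 181.9701 = 10.6 kg

10.6


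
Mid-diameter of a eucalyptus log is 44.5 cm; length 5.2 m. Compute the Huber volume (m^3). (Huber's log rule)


Huber: V = Am * L,  Am = pi*(Dm/200)^2
Am = pi*(44.5/200)^2 = 0.155528 m^2
V = 0.155528*5.2 = 0.8087 m^3

0.8087


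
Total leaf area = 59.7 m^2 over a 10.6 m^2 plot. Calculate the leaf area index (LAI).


Formula: LAI = total leaf area / ground area  (dimensionless)
LAI = 59.7 m^2 / 10.6 m^2
LAI = 5.63

5.63


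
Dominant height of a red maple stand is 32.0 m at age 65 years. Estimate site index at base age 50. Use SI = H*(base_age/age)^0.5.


Formula: SI = H_dom * (base_age / age)^0.5
Age ratio = 50 / 65 = 0.76923
sqrt(age_ratio) = 0.87706
SI = 32.0 * 0.87706 = 28.1 m

28.1


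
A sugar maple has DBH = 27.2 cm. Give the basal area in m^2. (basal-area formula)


Formula: BA = pi * (DBH/2)^2 / 10000  (cm^2 to m^2)
Radius = DBH/2 = 27.2/2 = 13.6 cm
BA = pi * 13.6^2 / 10000
   = 581.069 cm^2 / 10000
   = 0.0581 m^2

0.0581


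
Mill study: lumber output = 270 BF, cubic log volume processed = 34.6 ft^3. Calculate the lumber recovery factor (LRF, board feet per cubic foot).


Formula: LRF = Lumber Output (BF) / Log Input (ft^3)
LRF = 270 BF / 34.6 ft^3
LRF = 7.8 BF/ft^3

7.8


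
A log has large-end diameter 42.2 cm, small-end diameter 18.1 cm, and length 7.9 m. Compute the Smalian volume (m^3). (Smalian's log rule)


Smalian: V = (A1 + A2)/2 * L,  A = pi*(D/200)^2
A1 = pi*(42.2/200)^2 = 0.139867 m^2
A2 = pi*(18.1/200)^2 = 0.02573 m^2
V = (0.139867+0.02573)/2*7.9 = 0.6541 m^3

0.6541


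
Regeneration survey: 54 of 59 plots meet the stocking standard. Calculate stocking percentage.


Formula: Stocking % = stocked plots / total plots * 100
Stocking = 54 / 59 * 100
Stocking = 0.9153 * 100 = 91.5%

91.5


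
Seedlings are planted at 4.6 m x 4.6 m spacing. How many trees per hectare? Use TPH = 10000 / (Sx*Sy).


Formula: TPH = 10000 m^2/ha / (spacing_x * spacing_y)
Area per tree = 4.6 m * 4.6 m = 21.16 m^2
TPH = 10000 / 21.16 = 473 trees/ha

473


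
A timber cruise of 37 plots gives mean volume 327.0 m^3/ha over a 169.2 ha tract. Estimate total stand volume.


Formula: Total Volume = Mean Volume per ha * Total Area
Total Volume = 327.0 m^3/ha * 169.2 ha
Total Volume = 55328 m^3

55328


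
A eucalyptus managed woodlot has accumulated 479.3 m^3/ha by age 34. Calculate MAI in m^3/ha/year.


Formula: MAI = Total Volume / Stand Age
MAI = 479.3 m^3/ha / 34 years
MAI = 14.1 m^3/ha/year

14.1


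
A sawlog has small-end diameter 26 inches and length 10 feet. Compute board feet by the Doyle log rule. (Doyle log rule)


Doyle: BF = (D - 4)^2 * L / 16
Adjusted diameter = 26 - 4 = 22 in
(D-4)^2 = 22^2 = 484
BF = 484 * 10 / 16 = 303 BF

303


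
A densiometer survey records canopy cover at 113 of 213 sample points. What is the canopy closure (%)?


Formula: Canopy closure = covered points / total points * 100
Closure = 113 / 213 * 100
Closure = 0.5305 * 100 = 53.1%

53.1


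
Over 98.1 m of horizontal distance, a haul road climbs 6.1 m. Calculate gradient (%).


Formula: Gradient = rise / run * 100
Gradient = 6.1 / 98.1 * 100 = 6.2%

6.2


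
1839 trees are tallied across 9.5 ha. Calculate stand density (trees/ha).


Formula: Stand Density = N_trees / Area_ha
Density = 1839 trees / 9.5 ha
Density = 194 trees/ha

194


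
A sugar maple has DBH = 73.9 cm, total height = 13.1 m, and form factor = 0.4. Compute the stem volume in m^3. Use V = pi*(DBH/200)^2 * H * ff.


Formula: V = pi * (DBH/200)^2 * H * ff
Radius = DBH/200 = 73.9/200 = 0.3695 m
Radius^2 = 0.3695^2 = 0.13653025 m^2
V = pi * 0.13653025 * 13.1 * 0.4
V = 2.248 m^3

2.248


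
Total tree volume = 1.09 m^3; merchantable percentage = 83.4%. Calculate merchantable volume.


Formula: MV = V_total * (merchantable_pct / 100)
Merchantable fraction = 83.4% / 100 = 0.834
MV = 1.09 m^3 * 0.834 = 0.909 m^3

0.909


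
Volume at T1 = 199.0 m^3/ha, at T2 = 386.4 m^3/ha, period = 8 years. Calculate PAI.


Formula: PAI = (V_T2 - V_T1) / (T2 - T1)
Volume increment = 386.4 - 199.0 = 187.4 m^3/ha
PAI = 187.4 / 8 = 23.43 m^3/ha/year

23.43


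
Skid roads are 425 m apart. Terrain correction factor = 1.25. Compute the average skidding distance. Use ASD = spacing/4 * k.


Formula: ASD = (spacing / 4) * correction
Uncorrected distance = spacing / 4 = 425 / 4 = 106.25 m
ASD = 106.25 * 1.25 = 133 m

133


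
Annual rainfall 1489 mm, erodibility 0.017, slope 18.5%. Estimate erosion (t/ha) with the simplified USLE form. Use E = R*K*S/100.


Formula: E = R * K * S / 100  (simplified USLE)
R * K = 1489 * 0.017 = 25.313
E = 25.313 * 18.5 / 100 = 4.68 t/ha

4.68


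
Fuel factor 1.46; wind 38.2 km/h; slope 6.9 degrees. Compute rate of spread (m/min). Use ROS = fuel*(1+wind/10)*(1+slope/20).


Formula: ROS = fuel * (1 + wind/10) * (1 + slope/20)
Wind factor = 1 + 38.2/10 = 4.82
Slope factor = 1 + 6.9/20 = 1.345
ROS = 1.46 * 4.82 * 1.345 = 9.47 m/min

9.47


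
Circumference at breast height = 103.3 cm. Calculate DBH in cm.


Formula: DBH = C / pi
DBH = 103.3 / pi
pi = 3.14159...
DBH = 32.9 cm

32.9


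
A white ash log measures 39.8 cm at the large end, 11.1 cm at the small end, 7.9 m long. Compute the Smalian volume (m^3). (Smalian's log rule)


Smalian: V = (A1 + A2)/2 * L,  A = pi*(D/200)^2
A1 = pi*(39.8/200)^2 = 0.12441 m^2
A2 = pi*(11.1/200)^2 = 0.009677 m^2
V = (0.12441+0.009677)/2*7.9 = 0.5296 m^3

0.5296


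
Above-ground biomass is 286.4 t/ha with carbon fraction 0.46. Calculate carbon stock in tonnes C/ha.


Formula: Carbon Stock = Biomass * Carbon Fraction
C = 286.4 t/ha * 0.46
C = 131.7 t C/ha

131.7


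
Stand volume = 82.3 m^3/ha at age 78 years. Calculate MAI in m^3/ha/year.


Formula: MAI = Total Volume / Stand Age
MAI = 82.3 m^3/ha / 78 years
MAI = 1.06 m^3/ha/year

1.06


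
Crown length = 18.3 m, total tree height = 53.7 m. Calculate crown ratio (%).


Formula: Crown Ratio = (Crown Length / Total Height) * 100
CR = (18.3 m / 53.7 m) * 100
CR = 0.3408 * 100 = 34.1%

34.1


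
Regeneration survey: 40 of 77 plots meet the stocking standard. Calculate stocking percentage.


Formula: Stocking % = stocked plots / total plots * 100
Stocking = 40 / 77 * 100
Stocking = 0.5195 * 100 = 51.9%

51.9


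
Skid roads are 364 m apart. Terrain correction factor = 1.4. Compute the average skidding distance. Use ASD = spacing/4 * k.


Formula: ASD = (spacing / 4) * correction
Uncorrected distance = spacing / 4 = 364 / 4 = 91 m
ASD = 91 * 1.4 = 127 m

127


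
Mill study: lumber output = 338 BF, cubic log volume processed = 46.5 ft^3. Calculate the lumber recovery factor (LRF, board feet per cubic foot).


Formula: LRF = Lumber Output (BF) / Log Input (ft^3)
LRF = 338 BF / 46.5 ft^3
LRF = 7.27 BF/ft^3

7.27


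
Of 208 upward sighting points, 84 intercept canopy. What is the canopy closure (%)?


Formula: Canopy closure = covered points / total points * 100
Closure = 84 / 208 * 100
Closure = 0.4038 * 100 = 40.4%

40.4


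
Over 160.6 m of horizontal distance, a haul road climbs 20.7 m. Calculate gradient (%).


Formula: Gradient = rise / run * 100
Gradient = 20.7 / 160.6 * 100 = 12.9%

12.9


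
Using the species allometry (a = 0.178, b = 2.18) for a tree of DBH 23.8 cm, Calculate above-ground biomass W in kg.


Formula: W = a * DBH^b  (allometric power law)
DBH^b = 23.8^2.18 = 1002.1616
W = 0.178 * 1002.1616 = 178.4 kg

178.4


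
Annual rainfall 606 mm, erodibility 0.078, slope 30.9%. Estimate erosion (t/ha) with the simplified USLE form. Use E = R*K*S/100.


Formula: E = R * K * S / 100  (simplified USLE)
R * K = 606 * 0.078 = 47.268
E = 47.268 * 30.9 / 100 = 14.61 t/ha

14.61


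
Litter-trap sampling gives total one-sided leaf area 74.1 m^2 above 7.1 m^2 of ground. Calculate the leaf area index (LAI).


Formula: LAI = total leaf area / ground area  (dimensionless)
LAI = 74.1 m^2 / 7.1 m^2
LAI = 10.44

10.44


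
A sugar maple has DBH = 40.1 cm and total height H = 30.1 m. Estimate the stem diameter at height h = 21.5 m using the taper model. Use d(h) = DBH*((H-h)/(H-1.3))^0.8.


Taper: d(h) = DBH * ((H - h) / (H - 1.3))^0.8
Numerator = H - h = 30.1 - 21.5 = 8.6 m
Denominator = H - 1.3 = 30.1 - 1.3 = 28.8 m
Ratio = 8.6 / 28.8 = 0.29861
d = 40.1 * 0.29861^0.8 = 15.2 cm

15.2


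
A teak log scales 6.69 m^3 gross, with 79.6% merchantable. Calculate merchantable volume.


Formula: MV = V_total * (merchantable_pct / 100)
Merchantable fraction = 79.6% / 100 = 0.796
MV = 6.69 m^3 * 0.796 = 5.325 m^3

5.325


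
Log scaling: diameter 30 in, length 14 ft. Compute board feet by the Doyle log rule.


Doyle: BF = (D - 4)^2 * L / 16
Adjusted diameter = 30 - 4 = 26 in
(D-4)^2 = 26^2 = 676
BF = 676 * 14 / 16 = 592 BF

592


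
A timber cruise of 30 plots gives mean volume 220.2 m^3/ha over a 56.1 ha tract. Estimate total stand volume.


Formula: Total Volume = Mean Volume per ha * Total Area
Total Volume = 220.2 m^3/ha * 56.1 ha
Total Volume = 12353 m^3

12353


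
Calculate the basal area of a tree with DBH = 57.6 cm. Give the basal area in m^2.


Formula: BA = pi * (DBH/2)^2 / 10000  (cm^2 to m^2)
Radius = DBH/2 = 57.6/2 = 28.8 cm
BA = pi * 28.8^2 / 10000
   = 2605.7626 cm^2 / 10000
   = 0.2606 m^2

0.2606


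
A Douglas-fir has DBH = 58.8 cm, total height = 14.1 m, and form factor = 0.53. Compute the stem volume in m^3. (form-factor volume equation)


Formula: V = pi * (DBH/200)^2 * H * ff
Radius = DBH/200 = 58.8/200 = 0.294 m
Radius^2 = 0.294^2 = 0.086436 m^2
V = pi * 0.086436 * 14.1 * 0.53
V = 2.029 m^3

2.029


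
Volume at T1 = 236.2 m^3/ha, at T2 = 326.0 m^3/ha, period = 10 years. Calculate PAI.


Formula: PAI = (V_T2 - V_T1) / (T2 - T1)
Volume increment = 326.0 - 236.2 = 89.8 m^3/ha
PAI = 89.8 / 10 = 8.98 m^3/ha/year

8.98


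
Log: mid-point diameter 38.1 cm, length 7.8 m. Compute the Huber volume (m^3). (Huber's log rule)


Huber: V = Am * L,  Am = pi*(Dm/200)^2
Am = pi*(38.1/200)^2 = 0.114009 m^2
V = 0.114009*7.8 = 0.8893 m^3

0.8893


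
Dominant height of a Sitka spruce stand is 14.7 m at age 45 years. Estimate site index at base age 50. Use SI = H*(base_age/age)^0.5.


Formula: SI = H_dom * (base_age / age)^0.5
Age ratio = 50 / 45 = 1.11111
sqrt(age_ratio) = 1.05409
SI = 14.7 * 1.05409 = 15.5 m

15.5


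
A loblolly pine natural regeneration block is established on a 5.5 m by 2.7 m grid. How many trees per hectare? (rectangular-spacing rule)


Formula: TPH = 10000 m^2/ha / (spacing_x * spacing_y)
Area per tree = 5.5 m * 2.7 m = 14.85 m^2
TPH = 10000 / 14.85 = 673 trees/ha

673


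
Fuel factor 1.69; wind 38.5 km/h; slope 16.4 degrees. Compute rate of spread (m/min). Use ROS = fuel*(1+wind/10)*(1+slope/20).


Formula: ROS = fuel * (1 + wind/10) * (1 + slope/20)
Wind factor = 1 + 38.5/10 = 4.85
Slope factor = 1 + 16.4/20 = 1.82
ROS = 1.69 * 4.85 * 1.82 = 14.92 m/min

14.92


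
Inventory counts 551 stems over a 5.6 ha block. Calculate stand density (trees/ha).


Formula: Stand Density = N_trees / Area_ha
Density = 551 trees / 5.6 ha
Density = 98 trees/ha

98


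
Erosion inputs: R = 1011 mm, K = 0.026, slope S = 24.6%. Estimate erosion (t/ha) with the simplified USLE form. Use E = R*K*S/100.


Formula: E = R * K * S / 100  (simplified USLE)
R * K = 1011 * 0.026 = 26.286
E = 26.286 * 24.6 / 100 = 6.47 t/ha

6.47


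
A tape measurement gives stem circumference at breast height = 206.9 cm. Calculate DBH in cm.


Formula: DBH = C / pi
DBH = 206.9 / pi
pi = 3.14159...
DBH = 65.9 cm

65.9


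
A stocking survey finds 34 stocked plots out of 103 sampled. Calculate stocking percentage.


Formula: Stocking % = stocked plots / total plots * 100
Stocking = 34 / 103 * 100
Stocking = 0.3301 * 100 = 33.0%

33.0


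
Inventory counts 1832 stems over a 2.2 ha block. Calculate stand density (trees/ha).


Formula: Stand Density = N_trees / Area_ha
Density = 1832 trees / 2.2 ha
Density = 833 trees/ha

833


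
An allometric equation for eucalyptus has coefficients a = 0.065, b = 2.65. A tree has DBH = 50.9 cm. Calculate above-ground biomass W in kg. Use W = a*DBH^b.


Formula: W = a * DBH^b  (allometric power law)
DBH^b = 50.9^2.65 = 33327.4529
W = 0.065 * 33327.4529 = 2166.3 kg

2166.3


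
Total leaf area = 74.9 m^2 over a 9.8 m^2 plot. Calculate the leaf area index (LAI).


Formula: LAI = total leaf area / ground area  (dimensionless)
LAI = 74.9 m^2 / 9.8 m^2
LAI = 7.64

7.64


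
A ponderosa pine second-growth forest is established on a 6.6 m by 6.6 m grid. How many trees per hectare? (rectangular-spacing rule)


Formula: TPH = 10000 m^2/ha / (spacing_x * spacing_y)
Area per tree = 6.6 m * 6.6 m = 43.56 m^2
TPH = 10000 / 43.56 = 230 trees/ha

230


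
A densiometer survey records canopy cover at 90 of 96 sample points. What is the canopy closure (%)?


Formula: Canopy closure = covered points / total points * 100
Closure = 90 / 96 * 100
Closure = 0.9375 * 100 = 93.8%

93.8


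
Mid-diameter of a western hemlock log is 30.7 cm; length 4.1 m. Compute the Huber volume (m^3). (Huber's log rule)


Huber: V = Am * L,  Am = pi*(Dm/200)^2
Am = pi*(30.7/200)^2 = 0.074023 m^2
V = 0.074023*4.1 = 0.3035 m^3

0.3035


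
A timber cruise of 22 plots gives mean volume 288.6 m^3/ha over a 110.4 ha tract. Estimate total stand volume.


Formula: Total Volume = Mean Volume per ha * Total Area
Total Volume = 288.6 m^3/ha * 110.4 ha
Total Volume = 31861 m^3

31861


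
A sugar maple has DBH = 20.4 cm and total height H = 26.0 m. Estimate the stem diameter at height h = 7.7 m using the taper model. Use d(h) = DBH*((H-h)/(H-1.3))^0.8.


Taper: d(h) = DBH * ((H - h) / (H - 1.3))^0.8
Numerator = H - h = 26.0 - 7.7 = 18.3 m
Denominator = H - 1.3 = 26.0 - 1.3 = 24.7 m
Ratio = 18.3 / 24.7 = 0.74089
d = 20.4 * 0.74089^0.8 = 16.0 cm

16.0


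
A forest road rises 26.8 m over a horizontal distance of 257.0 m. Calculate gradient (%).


Formula: Gradient = rise / run * 100
Gradient = 26.8 / 257.0 * 100 = 10.4%

10.4


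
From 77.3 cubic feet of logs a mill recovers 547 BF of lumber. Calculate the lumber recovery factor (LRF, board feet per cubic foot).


Formula: LRF = Lumber Output (BF) / Log Input (ft^3)
LRF = 547 BF / 77.3 ft^3
LRF = 7.08 BF/ft^3

7.08


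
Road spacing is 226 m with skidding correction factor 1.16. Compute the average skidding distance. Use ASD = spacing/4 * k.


Formula: ASD = (spacing / 4) * correction
Uncorrected distance = spacing / 4 = 226 / 4 = 56.5 m
ASD = 56.5 * 1.16 = 66 m

66


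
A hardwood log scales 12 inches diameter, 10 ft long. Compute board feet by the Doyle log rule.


Doyle: BF = (D - 4)^2 * L / 16
Adjusted diameter = 12 - 4 = 8 in
(D-4)^2 = 8^2 = 64
BF = 64 * 10 / 16 = 40 BF

40


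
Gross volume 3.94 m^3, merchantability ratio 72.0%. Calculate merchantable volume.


Formula: MV = V_total * (merchantable_pct / 100)
Merchantable fraction = 72.0% / 100 = 0.72
MV = 3.94 m^3 * 0.72 = 2.837 m^3

2.837


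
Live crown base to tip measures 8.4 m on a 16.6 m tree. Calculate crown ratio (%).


Formula: Crown Ratio = (Crown Length / Total Height) * 100
CR = (8.4 m / 16.6 m) * 100
CR = 0.506 * 100 = 50.6%

50.6


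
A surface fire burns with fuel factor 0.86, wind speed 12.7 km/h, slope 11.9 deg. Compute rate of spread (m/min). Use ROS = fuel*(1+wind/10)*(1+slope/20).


Formula: ROS = fuel * (1 + wind/10) * (1 + slope/20)
Wind factor = 1 + 12.7/10 = 2.27
Slope factor = 1 + 11.9/20 = 1.595
ROS = 0.86 * 2.27 * 1.595 = 3.11 m/min

3.11


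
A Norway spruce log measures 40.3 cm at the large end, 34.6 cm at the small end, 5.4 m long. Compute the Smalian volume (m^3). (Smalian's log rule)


Smalian: V = (A1 + A2)/2 * L,  A = pi*(D/200)^2
A1 = pi*(40.3/200)^2 = 0.127556 m^2
A2 = pi*(34.6/200)^2 = 0.094025 m^2
V = (0.127556+0.094025)/2*5.4 = 0.5983 m^3

0.5983


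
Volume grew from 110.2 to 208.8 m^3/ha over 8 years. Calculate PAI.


Formula: PAI = (V_T2 - V_T1) / (T2 - T1)
Volume increment = 208.8 - 110.2 = 98.6 m^3/ha
PAI = 98.6 / 8 = 12.33 m^3/ha/year

12.33


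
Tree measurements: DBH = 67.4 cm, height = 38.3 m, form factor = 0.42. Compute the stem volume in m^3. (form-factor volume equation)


Formula: V = pi * (DBH/200)^2 * H * ff
Radius = DBH/200 = 67.4/200 = 0.337 m
Radius^2 = 0.337^2 = 0.113569 m^2
V = pi * 0.113569 * 38.3 * 0.42
V = 5.739 m^3

5.739


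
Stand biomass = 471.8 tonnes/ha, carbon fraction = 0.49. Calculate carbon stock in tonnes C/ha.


Formula: Carbon Stock = Biomass * Carbon Fraction
C = 471.8 t/ha * 0.49
C = 231.2 t C/ha

231.2


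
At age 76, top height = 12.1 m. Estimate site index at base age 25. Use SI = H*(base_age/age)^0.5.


Formula: SI = H_dom * (base_age / age)^0.5
Age ratio = 25 / 76 = 0.32895
sqrt(age_ratio) = 0.57354
SI = 12.1 * 0.57354 = 6.9 m

6.9


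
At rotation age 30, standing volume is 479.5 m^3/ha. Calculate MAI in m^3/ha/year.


Formula: MAI = Total Volume / Stand Age
MAI = 479.5 m^3/ha / 30 years
MAI = 15.98 m^3/ha/year

15.98


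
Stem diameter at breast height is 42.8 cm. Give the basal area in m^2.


Formula: BA = pi * (DBH/2)^2 / 10000  (cm^2 to m^2)
Radius = DBH/2 = 42.8/2 = 21.4 cm
BA = pi * 21.4^2 / 10000
   = 1438.7238 cm^2 / 10000
   = 0.1439 m^2

0.1439


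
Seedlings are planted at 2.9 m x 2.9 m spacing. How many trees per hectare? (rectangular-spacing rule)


Formula: TPH = 10000 m^2/ha / (spacing_x * spacing_y)
Area per tree = 2.9 m * 2.9 m = 8.41 m^2
TPH = 10000 / 8.41 = 1189 trees/ha

1189


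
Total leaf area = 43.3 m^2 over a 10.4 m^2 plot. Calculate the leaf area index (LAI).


Formula: LAI = total leaf area / ground area  (dimensionless)
LAI = 43.3 m^2 / 10.4 m^2
LAI = 4.16

4.16


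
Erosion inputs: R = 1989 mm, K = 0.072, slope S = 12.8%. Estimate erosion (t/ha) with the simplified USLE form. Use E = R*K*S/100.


Formula: E = R * K * S / 100  (simplified USLE)
R * K = 1989 * 0.072 = 143.208
E = 143.208 * 12.8 / 100 = 18.33 t/ha

18.33


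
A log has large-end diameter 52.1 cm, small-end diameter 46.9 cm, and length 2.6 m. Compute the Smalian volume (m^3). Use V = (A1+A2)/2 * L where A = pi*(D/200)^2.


Smalian: V = (A1 + A2)/2 * L,  A = pi*(D/200)^2
A1 = pi*(52.1/200)^2 = 0.213189 m^2
A2 = pi*(46.9/200)^2 = 0.172757 m^2
V = (0.213189+0.172757)/2*2.6 = 0.5017 m^3

0.5017


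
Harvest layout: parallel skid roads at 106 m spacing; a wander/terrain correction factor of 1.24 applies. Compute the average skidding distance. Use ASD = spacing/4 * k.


Formula: ASD = (spacing / 4) * correction
Uncorrected distance = spacing / 4 = 106 / 4 = 26.5 m
ASD = 26.5 * 1.24 = 33 m

33


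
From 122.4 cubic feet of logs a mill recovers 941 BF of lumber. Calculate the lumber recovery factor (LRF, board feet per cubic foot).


Formula: LRF = Lumber Output (BF) / Log Input (ft^3)
LRF = 941 BF / 122.4 ft^3
LRF = 7.69 BF/ft^3

7.69


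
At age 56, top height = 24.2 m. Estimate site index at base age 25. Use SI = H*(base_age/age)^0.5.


Formula: SI = H_dom * (base_age / age)^0.5
Age ratio = 25 / 56 = 0.44643
sqrt(age_ratio) = 0.66815
SI = 24.2 * 0.66815 = 16.2 m

16.2


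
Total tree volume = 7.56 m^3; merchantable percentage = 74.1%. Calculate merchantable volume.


Formula: MV = V_total * (merchantable_pct / 100)
Merchantable fraction = 74.1% / 100 = 0.741
MV = 7.56 m^3 * 0.741 = 5.602 m^3

5.602


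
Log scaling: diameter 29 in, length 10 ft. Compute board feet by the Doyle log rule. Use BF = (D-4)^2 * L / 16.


Doyle: BF = (D - 4)^2 * L / 16
Adjusted diameter = 29 - 4 = 25 in
(D-4)^2 = 25^2 = 625
BF = 625 * 10 / 16 = 391 BF

391


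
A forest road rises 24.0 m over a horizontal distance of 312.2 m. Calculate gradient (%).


Formula: Gradient = rise / run * 100
Gradient = 24.0 / 312.2 * 100 = 7.7%

7.7


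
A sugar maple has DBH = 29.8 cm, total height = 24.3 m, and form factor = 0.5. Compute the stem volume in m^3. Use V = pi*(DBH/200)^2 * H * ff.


Formula: V = pi * (DBH/200)^2 * H * ff
Radius = DBH/200 = 29.8/200 = 0.149 m
Radius^2 = 0.149^2 = 0.022201 m^2
V = pi * 0.022201 * 24.3 * 0.5
V = 0.847 m^3

0.847


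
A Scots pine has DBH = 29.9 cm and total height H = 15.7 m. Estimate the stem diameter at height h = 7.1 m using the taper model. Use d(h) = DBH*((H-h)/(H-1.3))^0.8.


Taper: d(h) = DBH * ((H - h) / (H - 1.3))^0.8
Numerator = H - h = 15.7 - 7.1 = 8.6 m
Denominator = H - 1.3 = 15.7 - 1.3 = 14.4 m
Ratio = 8.6 / 14.4 = 0.59722
d = 29.9 * 0.59722^0.8 = 19.8 cm

19.8


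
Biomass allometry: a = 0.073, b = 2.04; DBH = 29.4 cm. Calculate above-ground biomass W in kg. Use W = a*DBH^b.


Formula: W = a * DBH^b  (allometric power law)
DBH^b = 29.4^2.04 = 989.5291
W = 0.073 * 989.5291 = 72.2 kg

72.2


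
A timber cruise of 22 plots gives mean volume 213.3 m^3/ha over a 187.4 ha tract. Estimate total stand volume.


Formula: Total Volume = Mean Volume per ha * Total Area
Total Volume = 213.3 m^3/ha * 187.4 ha
Total Volume = 39972 m^3

39972


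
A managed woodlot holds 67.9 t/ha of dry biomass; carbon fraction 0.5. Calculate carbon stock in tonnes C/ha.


Formula: Carbon Stock = Biomass * Carbon Fraction
C = 67.9 t/ha * 0.5
C = 34.0 t C/ha

34.0


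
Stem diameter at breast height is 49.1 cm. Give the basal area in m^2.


Formula: BA = pi * (DBH/2)^2 / 10000  (cm^2 to m^2)
Radius = DBH/2 = 49.1/2 = 24.55 cm
BA = pi * 24.55^2 / 10000
   = 1893.4457 cm^2 / 10000
   = 0.1893 m^2

0.1893


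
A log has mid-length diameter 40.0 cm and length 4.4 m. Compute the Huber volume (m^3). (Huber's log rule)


Huber: V = Am * L,  Am = pi*(Dm/200)^2
Am = pi*(40.0/200)^2 = 0.125664 m^2
V = 0.125664*4.4 = 0.5529 m^3

0.5529


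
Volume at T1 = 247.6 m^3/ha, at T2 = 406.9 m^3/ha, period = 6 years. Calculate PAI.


Formula: PAI = (V_T2 - V_T1) / (T2 - T1)
Volume increment = 406.9 - 247.6 = 159.3 m^3/ha
PAI = 159.3 / 6 = 26.55 m^3/ha/year

26.55


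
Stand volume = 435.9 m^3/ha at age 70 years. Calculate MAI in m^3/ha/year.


Formula: MAI = Total Volume / Stand Age
MAI = 435.9 m^3/ha / 70 years
MAI = 6.23 m^3/ha/year

6.23


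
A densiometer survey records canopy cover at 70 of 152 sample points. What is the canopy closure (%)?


Formula: Canopy closure = covered points / total points * 100
Closure = 70 / 152 * 100
Closure = 0.4605 * 100 = 46.1%

46.1


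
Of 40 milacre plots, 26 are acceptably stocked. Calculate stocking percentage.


Formula: Stocking % = stocked plots / total plots * 100
Stocking = 26 / 40 * 100
Stocking = 0.65 * 100 = 65.0%

65.0


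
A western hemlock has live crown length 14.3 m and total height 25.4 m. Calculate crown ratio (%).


Formula: Crown Ratio = (Crown Length / Total Height) * 100
CR = (14.3 m / 25.4 m) * 100
CR = 0.563 * 100 = 56.3%

56.3


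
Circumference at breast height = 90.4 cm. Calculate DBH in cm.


Formula: DBH = C / pi
DBH = 90.4 / pi
pi = 3.14159...
DBH = 28.8 cm

28.8


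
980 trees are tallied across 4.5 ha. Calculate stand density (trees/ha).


Formula: Stand Density = N_trees / Area_ha
Density = 980 trees / 4.5 ha
Density = 218 trees/ha

218


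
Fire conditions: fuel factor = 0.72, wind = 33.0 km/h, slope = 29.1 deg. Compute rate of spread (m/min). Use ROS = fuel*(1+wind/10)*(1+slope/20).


Formula: ROS = fuel * (1 + wind/10) * (1 + slope/20)
Wind factor = 1 + 33.0/10 = 4.3
Slope factor = 1 + 29.1/20 = 2.455
ROS = 0.72 * 4.3 * 2.455 = 7.6 m/min

7.6


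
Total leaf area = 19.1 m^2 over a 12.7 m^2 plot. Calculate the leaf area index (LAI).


Formula: LAI = total leaf area / ground area  (dimensionless)
LAI = 19.1 m^2 / 12.7 m^2
LAI = 1.5

1.5


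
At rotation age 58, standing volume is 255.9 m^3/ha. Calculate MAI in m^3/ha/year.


Formula: MAI = Total Volume / Stand Age
MAI = 255.9 m^3/ha / 58 years
MAI = 4.41 m^3/ha/year

4.41


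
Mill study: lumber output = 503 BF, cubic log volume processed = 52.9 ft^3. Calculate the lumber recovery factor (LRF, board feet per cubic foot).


Formula: LRF = Lumber Output (BF) / Log Input (ft^3)
LRF = 503 BF / 52.9 ft^3
LRF = 9.51 BF/ft^3

9.51


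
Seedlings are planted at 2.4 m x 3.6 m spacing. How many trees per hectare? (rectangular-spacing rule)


Formula: TPH = 10000 m^2/ha / (spacing_x * spacing_y)
Area per tree = 2.4 m * 3.6 m = 8.64 m^2
TPH = 10000 / 8.64 = 1157 trees/ha

1157


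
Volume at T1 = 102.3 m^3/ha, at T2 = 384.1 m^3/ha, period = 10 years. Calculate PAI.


Formula: PAI = (V_T2 - V_T1) / (T2 - T1)
Volume increment = 384.1 - 102.3 = 281.8 m^3/ha
PAI = 281.8 / 10 = 28.18 m^3/ha/year

28.18


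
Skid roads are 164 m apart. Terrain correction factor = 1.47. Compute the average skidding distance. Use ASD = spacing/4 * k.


Formula: ASD = (spacing / 4) * correction
Uncorrected distance = spacing / 4 = 164 / 4 = 41 m
ASD = 41 * 1.47 = 60 m

60


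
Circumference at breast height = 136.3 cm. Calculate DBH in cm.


Formula: DBH = C / pi
DBH = 136.3 / pi
pi = 3.14159...
DBH = 43.4 cm

43.4


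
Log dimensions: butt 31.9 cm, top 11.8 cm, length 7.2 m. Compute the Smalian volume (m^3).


Smalian: V = (A1 + A2)/2 * L,  A = pi*(D/200)^2
A1 = pi*(31.9/200)^2 = 0.079923 m^2
A2 = pi*(11.8/200)^2 = 0.010936 m^2
V = (0.079923+0.010936)/2*7.2 = 0.3271 m^3

0.3271


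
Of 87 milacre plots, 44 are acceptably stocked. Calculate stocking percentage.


Formula: Stocking % = stocked plots / total plots * 100
Stocking = 44 / 87 * 100
Stocking = 0.5057 * 100 = 50.6%

50.6


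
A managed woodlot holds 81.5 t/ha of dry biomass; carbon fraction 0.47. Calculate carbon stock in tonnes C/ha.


Formula: Carbon Stock = Biomass * Carbon Fraction
C = 81.5 t/ha * 0.47
C = 38.3 t C/ha

38.3


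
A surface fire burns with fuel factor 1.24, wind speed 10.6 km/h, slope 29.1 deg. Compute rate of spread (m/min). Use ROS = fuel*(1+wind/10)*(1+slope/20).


Formula: ROS = fuel * (1 + wind/10) * (1 + slope/20)
Wind factor = 1 + 10.6/10 = 2.06
Slope factor = 1 + 29.1/20 = 2.455
ROS = 1.24 * 2.06 * 2.455 = 6.27 m/min

6.27


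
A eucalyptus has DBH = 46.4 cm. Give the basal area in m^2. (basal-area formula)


Formula: BA = pi * (DBH/2)^2 / 10000  (cm^2 to m^2)
Radius = DBH/2 = 46.4/2 = 23.2 cm
BA = pi * 23.2^2 / 10000
   = 1690.9308 cm^2 / 10000
   = 0.1691 m^2

0.1691


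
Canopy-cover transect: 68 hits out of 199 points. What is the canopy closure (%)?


Formula: Canopy closure = covered points / total points * 100
Closure = 68 / 199 * 100
Closure = 0.3417 * 100 = 34.2%

34.2


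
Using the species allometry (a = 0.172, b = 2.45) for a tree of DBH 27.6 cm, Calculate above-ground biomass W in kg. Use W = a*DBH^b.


Formula: W = a * DBH^b  (allometric power law)
DBH^b = 27.6^2.45 = 3390.2151
W = 0.172 * 3390.2151 = 583.1 kg

583.1


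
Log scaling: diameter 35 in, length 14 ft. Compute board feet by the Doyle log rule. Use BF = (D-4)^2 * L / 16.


Doyle: BF = (D - 4)^2 * L / 16
Adjusted diameter = 35 - 4 = 31 in
(D-4)^2 = 31^2 = 961
BF = 961 * 14 / 16 = 841 BF

841


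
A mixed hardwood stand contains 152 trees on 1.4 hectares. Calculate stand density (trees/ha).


Formula: Stand Density = N_trees / Area_ha
Density = 152 trees / 1.4 ha
Density = 109 trees/ha

109


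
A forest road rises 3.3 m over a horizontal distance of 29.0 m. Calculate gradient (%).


Formula: Gradient = rise / run * 100
Gradient = 3.3 / 29.0 * 100 = 11.4%

11.4


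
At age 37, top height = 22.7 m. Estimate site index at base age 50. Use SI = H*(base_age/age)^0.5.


Formula: SI = H_dom * (base_age / age)^0.5
Age ratio = 50 / 37 = 1.35135
sqrt(age_ratio) = 1.16248
SI = 22.7 * 1.16248 = 26.4 m

26.4


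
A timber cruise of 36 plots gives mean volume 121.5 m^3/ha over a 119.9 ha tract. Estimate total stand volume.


Formula: Total Volume = Mean Volume per ha * Total Area
Total Volume = 121.5 m^3/ha * 119.9 ha
Total Volume = 14568 m^3

14568


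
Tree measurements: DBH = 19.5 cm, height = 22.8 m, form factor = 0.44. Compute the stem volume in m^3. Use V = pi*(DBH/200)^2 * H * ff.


Formula: V = pi * (DBH/200)^2 * H * ff
Radius = DBH/200 = 19.5/200 = 0.0975 m
Radius^2 = 0.0975^2 = 0.00950625 m^2
V = pi * 0.00950625 * 22.8 * 0.44
V = 0.3 m^3

0.3


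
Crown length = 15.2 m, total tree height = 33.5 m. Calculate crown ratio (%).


Formula: Crown Ratio = (Crown Length / Total Height) * 100
CR = (15.2 m / 33.5 m) * 100
CR = 0.4537 * 100 = 45.4%

45.4


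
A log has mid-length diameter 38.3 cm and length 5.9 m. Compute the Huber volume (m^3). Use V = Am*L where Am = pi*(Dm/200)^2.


Huber: V = Am * L,  Am = pi*(Dm/200)^2
Am = pi*(38.3/200)^2 = 0.115209 m^2
V = 0.115209*5.9 = 0.6797 m^3

0.6797


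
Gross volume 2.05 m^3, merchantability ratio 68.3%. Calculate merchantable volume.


Formula: MV = V_total * (merchantable_pct / 100)
Merchantable fraction = 68.3% / 100 = 0.683
MV = 2.05 m^3 * 0.683 = 1.4 m^3

1.4


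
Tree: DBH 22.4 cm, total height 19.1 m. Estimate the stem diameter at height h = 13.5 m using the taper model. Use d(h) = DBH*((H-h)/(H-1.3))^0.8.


Taper: d(h) = DBH * ((H - h) / (H - 1.3))^0.8
Numerator = H - h = 19.1 - 13.5 = 5.6 m
Denominator = H - 1.3 = 19.1 - 1.3 = 17.8 m
Ratio = 5.6 / 17.8 = 0.31461
d = 22.4 * 0.31461^0.8 = 8.9 cm

8.9


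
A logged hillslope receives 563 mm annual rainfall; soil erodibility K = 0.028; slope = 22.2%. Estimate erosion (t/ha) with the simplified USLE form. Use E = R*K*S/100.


Formula: E = R * K * S / 100  (simplified USLE)
R * K = 563 * 0.028 = 15.764
E = 15.764 * 22.2 / 100 = 3.5 t/ha

3.5


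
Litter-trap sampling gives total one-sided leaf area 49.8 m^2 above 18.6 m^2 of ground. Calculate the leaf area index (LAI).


Formula: LAI = total leaf area / ground area  (dimensionless)
LAI = 49.8 m^2 / 18.6 m^2
LAI = 2.68

2.68


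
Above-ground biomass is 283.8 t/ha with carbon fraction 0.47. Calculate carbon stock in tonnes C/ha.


Formula: Carbon Stock = Biomass * Carbon Fraction
C = 283.8 t/ha * 0.47
C = 133.4 t C/ha

133.4


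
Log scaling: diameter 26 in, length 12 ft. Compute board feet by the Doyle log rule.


Doyle: BF = (D - 4)^2 * L / 16
Adjusted diameter = 26 - 4 = 22 in
(D-4)^2 = 22^2 = 484
BF = 484 * 12 / 16 = 363 BF

363


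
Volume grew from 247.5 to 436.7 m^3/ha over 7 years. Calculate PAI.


Formula: PAI = (V_T2 - V_T1) / (T2 - T1)
Volume increment = 436.7 - 247.5 = 189.2 m^3/ha
PAI = 189.2 / 7 = 27.03 m^3/ha/year

27.03


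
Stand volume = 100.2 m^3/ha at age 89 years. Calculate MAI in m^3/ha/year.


Formula: MAI = Total Volume / Stand Age
MAI = 100.2 m^3/ha / 89 years
MAI = 1.13 m^3/ha/year

1.13


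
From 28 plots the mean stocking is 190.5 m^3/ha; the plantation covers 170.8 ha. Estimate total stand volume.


Formula: Total Volume = Mean Volume per ha * Total Area
Total Volume = 190.5 m^3/ha * 170.8 ha
Total Volume = 32537 m^3

32537


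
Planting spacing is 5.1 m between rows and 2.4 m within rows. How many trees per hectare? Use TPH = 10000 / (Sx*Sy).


Formula: TPH = 10000 m^2/ha / (spacing_x * spacing_y)
Area per tree = 5.1 m * 2.4 m = 12.24 m^2
TPH = 10000 / 12.24 = 817 trees/ha

817


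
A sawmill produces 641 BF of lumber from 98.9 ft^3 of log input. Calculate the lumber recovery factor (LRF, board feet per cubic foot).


Formula: LRF = Lumber Output (BF) / Log Input (ft^3)
LRF = 641 BF / 98.9 ft^3
LRF = 6.48 BF/ft^3

6.48


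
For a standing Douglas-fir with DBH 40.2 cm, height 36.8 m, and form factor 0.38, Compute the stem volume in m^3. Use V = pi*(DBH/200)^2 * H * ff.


Formula: V = pi * (DBH/200)^2 * H * ff
Radius = DBH/200 = 40.2/200 = 0.201 m
Radius^2 = 0.201^2 = 0.040401 m^2
V = pi * 0.040401 * 36.8 * 0.38
V = 1.775 m^3

1.775


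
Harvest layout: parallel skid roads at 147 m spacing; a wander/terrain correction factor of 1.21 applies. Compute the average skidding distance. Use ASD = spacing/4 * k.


Formula: ASD = (spacing / 4) * correction
Uncorrected distance = spacing / 4 = 147 / 4 = 36.75 m
ASD = 36.75 * 1.21 = 44 m

44


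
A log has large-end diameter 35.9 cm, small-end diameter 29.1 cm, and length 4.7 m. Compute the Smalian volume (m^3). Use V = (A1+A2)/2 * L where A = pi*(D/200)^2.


Smalian: V = (A1 + A2)/2 * L,  A = pi*(D/200)^2
A1 = pi*(35.9/200)^2 = 0.101223 m^2
A2 = pi*(29.1/200)^2 = 0.066508 m^2
V = (0.101223+0.066508)/2*4.7 = 0.3942 m^3

0.3942


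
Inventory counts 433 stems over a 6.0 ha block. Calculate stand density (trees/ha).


Formula: Stand Density = N_trees / Area_ha
Density = 433 trees / 6.0 ha
Density = 72 trees/ha

72


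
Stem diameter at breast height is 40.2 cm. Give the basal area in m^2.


Formula: BA = pi * (DBH/2)^2 / 10000  (cm^2 to m^2)
Radius = DBH/2 = 40.2/2 = 20.1 cm
BA = pi * 20.1^2 / 10000
   = 1269.2348 cm^2 / 10000
   = 0.1269 m^2

0.1269


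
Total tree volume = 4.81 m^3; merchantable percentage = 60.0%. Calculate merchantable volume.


Formula: MV = V_total * (merchantable_pct / 100)
Merchantable fraction = 60.0% / 100 = 0.6
MV = 4.81 m^3 * 0.6 = 2.886 m^3

2.886


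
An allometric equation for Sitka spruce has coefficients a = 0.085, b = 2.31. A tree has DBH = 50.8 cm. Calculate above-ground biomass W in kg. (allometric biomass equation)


Formula: W = a * DBH^b  (allometric power law)
DBH^b = 50.8^2.31 = 8720.5761
W = 0.085 * 8720.5761 = 741.2 kg

741.2


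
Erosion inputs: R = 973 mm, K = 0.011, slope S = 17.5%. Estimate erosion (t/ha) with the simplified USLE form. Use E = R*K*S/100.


Formula: E = R * K * S / 100  (simplified USLE)
R * K = 973 * 0.011 = 10.703
E = 10.703 * 17.5 / 100 = 1.87 t/ha

1.87


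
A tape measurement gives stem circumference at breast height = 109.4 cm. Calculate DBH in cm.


Formula: DBH = C / pi
DBH = 109.4 / pi
pi = 3.14159...
DBH = 34.8 cm

34.8


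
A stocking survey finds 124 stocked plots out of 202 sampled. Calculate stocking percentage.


Formula: Stocking % = stocked plots / total plots * 100
Stocking = 124 / 202 * 100
Stocking = 0.6139 * 100 = 61.4%

61.4


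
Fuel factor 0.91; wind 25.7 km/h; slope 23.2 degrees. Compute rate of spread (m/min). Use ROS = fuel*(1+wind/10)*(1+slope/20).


Formula: ROS = fuel * (1 + wind/10) * (1 + slope/20)
Wind factor = 1 + 25.7/10 = 3.57
Slope factor = 1 + 23.2/20 = 2.16
ROS = 0.91 * 3.57 * 2.16 = 7.02 m/min

7.02


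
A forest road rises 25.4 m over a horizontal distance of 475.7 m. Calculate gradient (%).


Formula: Gradient = rise / run * 100
Gradient = 25.4 / 475.7 * 100 = 5.3%

5.3


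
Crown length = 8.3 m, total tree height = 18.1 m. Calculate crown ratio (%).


Formula: Crown Ratio = (Crown Length / Total Height) * 100
CR = (8.3 m / 18.1 m) * 100
CR = 0.4586 * 100 = 45.9%

45.9


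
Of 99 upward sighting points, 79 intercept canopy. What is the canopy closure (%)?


Formula: Canopy closure = covered points / total points * 100
Closure = 79 / 99 * 100
Closure = 0.798 * 100 = 79.8%

79.8


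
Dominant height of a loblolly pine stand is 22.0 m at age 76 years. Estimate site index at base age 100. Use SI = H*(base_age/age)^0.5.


Formula: SI = H_dom * (base_age / age)^0.5
Age ratio = 100 / 76 = 1.31579
sqrt(age_ratio) = 1.14708
SI = 22.0 * 1.14708 = 25.2 m

25.2


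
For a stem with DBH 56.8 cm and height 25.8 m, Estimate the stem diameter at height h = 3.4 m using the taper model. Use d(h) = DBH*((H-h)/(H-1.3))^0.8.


Taper: d(h) = DBH * ((H - h) / (H - 1.3))^0.8
Numerator = H - h = 25.8 - 3.4 = 22.4 m
Denominator = H - 1.3 = 25.8 - 1.3 = 24.5 m
Ratio = 22.4 / 24.5 = 0.91429
d = 56.8 * 0.91429^0.8 = 52.9 cm

52.9


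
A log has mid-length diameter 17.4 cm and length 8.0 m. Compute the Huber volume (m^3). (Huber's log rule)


Huber: V = Am * L,  Am = pi*(Dm/200)^2
Am = pi*(17.4/200)^2 = 0.023779 m^2
V = 0.023779*8.0 = 0.1902 m^3

0.1902


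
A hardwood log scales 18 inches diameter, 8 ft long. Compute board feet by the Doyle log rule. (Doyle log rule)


Doyle: BF = (D - 4)^2 * L / 16
Adjusted diameter = 18 - 4 = 14 in
(D-4)^2 = 14^2 = 196
BF = 196 * 8 / 16 = 98 BF

98


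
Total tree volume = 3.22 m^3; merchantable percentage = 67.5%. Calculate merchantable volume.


Formula: MV = V_total * (merchantable_pct / 100)
Merchantable fraction = 67.5% / 100 = 0.675
MV = 3.22 m^3 * 0.675 = 2.174 m^3

2.174


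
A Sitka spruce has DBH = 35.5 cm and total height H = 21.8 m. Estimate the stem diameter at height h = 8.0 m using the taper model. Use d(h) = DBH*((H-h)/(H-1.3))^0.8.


Taper: d(h) = DBH * ((H - h) / (H - 1.3))^0.8
Numerator = H - h = 21.8 - 8.0 = 13.8 m
Denominator = H - 1.3 = 21.8 - 1.3 = 20.5 m
Ratio = 13.8 / 20.5 = 0.67317
d = 35.5 * 0.67317^0.8 = 25.9 cm

25.9


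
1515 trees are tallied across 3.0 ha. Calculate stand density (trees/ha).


Formula: Stand Density = N_trees / Area_ha
Density = 1515 trees / 3.0 ha
Density = 505 trees/ha

505


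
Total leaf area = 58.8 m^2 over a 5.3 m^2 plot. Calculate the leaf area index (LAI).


Formula: LAI = total leaf area / ground area  (dimensionless)
LAI = 58.8 m^2 / 5.3 m^2
LAI = 11.09

11.09


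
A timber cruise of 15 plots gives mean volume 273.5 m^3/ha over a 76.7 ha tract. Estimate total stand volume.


Formula: Total Volume = Mean Volume per ha * Total Area
Total Volume = 273.5 m^3/ha * 76.7 ha
Total Volume = 20977 m^3

20977


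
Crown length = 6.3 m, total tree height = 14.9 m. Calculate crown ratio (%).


Formula: Crown Ratio = (Crown Length / Total Height) * 100
CR = (6.3 m / 14.9 m) * 100
CR = 0.4228 * 100 = 42.3%

42.3


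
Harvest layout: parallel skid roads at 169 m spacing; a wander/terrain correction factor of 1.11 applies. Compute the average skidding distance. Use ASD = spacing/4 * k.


Formula: ASD = (spacing / 4) * correction
Uncorrected distance = spacing / 4 = 169 / 4 = 42.25 m
ASD = 42.25 * 1.11 = 47 m

47


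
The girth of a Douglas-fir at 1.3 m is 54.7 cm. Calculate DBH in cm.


Formula: DBH = C / pi
DBH = 54.7 / pi
pi = 3.14159...
DBH = 17.4 cm

17.4


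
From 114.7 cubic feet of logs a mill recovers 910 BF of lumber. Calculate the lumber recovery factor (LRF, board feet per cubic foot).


Formula: LRF = Lumber Output (BF) / Log Input (ft^3)
LRF = 910 BF / 114.7 ft^3
LRF = 7.93 BF/ft^3

7.93


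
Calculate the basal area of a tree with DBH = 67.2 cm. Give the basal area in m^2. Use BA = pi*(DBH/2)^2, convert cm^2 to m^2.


Formula: BA = pi * (DBH/2)^2 / 10000  (cm^2 to m^2)
Radius = DBH/2 = 67.2/2 = 33.6 cm
BA = pi * 33.6^2 / 10000
   = 3546.7324 cm^2 / 10000
   = 0.3547 m^2

0.3547


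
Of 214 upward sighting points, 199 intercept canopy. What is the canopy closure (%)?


Formula: Canopy closure = covered points / total points * 100
Closure = 199 / 214 * 100
Closure = 0.9299 * 100 = 93.0%

93.0


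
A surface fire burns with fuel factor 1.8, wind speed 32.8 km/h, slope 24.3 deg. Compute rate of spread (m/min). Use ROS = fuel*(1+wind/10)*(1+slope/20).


Formula: ROS = fuel * (1 + wind/10) * (1 + slope/20)
Wind factor = 1 + 32.8/10 = 4.28
Slope factor = 1 + 24.3/20 = 2.215
ROS = 1.8 * 4.28 * 2.215 = 17.06 m/min

17.06


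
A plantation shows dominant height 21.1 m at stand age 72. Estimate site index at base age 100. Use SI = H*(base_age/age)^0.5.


Formula: SI = H_dom * (base_age / age)^0.5
Age ratio = 100 / 72 = 1.38889
sqrt(age_ratio) = 1.17851
SI = 21.1 * 1.17851 = 24.9 m

24.9


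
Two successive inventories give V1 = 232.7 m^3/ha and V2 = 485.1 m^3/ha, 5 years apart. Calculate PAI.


Formula: PAI = (V_T2 - V_T1) / (T2 - T1)
Volume increment = 485.1 - 232.7 = 252.4 m^3/ha
PAI = 252.4 / 5 = 50.48 m^3/ha/year

50.48
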